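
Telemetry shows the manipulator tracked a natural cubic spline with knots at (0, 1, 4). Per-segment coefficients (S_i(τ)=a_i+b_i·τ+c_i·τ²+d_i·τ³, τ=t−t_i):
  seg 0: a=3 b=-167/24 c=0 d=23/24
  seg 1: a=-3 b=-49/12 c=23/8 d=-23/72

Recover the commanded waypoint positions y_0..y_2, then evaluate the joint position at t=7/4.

y_0 = S_0(0) = a_0 = 3
y_1 = S_1(0) = a_1 = -3
y_2 = S_1(3) = 2
t_q=7/4 is in segment 1 (τ=3/4); S_1(τ)=-2345/512

y_0=3 y_1=-3 y_2=2
S(7/4) = -2345/512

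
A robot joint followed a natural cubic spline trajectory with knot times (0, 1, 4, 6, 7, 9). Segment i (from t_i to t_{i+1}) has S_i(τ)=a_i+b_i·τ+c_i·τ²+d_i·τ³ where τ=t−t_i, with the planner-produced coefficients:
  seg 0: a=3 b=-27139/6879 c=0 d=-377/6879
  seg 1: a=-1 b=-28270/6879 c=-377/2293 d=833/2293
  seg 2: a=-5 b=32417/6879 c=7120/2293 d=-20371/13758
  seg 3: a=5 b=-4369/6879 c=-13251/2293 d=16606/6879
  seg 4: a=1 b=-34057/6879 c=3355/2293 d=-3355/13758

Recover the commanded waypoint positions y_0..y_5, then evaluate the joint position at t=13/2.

y_0=3 y_1=-1 y_2=-5 y_3=5 y_4=1 y_5=-5
S(13/2) = 8116/2293

y_0 = S_0(0) = a_0 = 3
y_1 = S_1(0) = a_1 = -1
y_2 = S_2(0) = a_2 = -5
y_3 = S_3(0) = a_3 = 5
y_4 = S_4(0) = a_4 = 1
y_5 = S_4(2) = -5
t_q=13/2 is in segment 3 (τ=1/2); S_3(τ)=8116/2293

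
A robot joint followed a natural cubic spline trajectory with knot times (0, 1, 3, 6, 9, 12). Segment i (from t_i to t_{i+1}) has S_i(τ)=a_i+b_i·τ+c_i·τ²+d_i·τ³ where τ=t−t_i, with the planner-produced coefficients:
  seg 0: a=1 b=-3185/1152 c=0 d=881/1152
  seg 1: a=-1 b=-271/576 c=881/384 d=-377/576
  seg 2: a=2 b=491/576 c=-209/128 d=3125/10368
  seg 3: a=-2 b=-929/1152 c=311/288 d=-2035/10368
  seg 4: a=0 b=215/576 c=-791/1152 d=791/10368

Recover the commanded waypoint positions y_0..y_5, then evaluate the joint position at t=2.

y_0=1 y_1=-1 y_2=2 y_3=-2 y_4=0 y_5=-3
S(2) = 65/384

y_0 = S_0(0) = a_0 = 1
y_1 = S_1(0) = a_1 = -1
y_2 = S_2(0) = a_2 = 2
y_3 = S_3(0) = a_3 = -2
y_4 = S_4(0) = a_4 = 0
y_5 = S_4(3) = -3
t_q=2 is in segment 1 (τ=1); S_1(τ)=65/384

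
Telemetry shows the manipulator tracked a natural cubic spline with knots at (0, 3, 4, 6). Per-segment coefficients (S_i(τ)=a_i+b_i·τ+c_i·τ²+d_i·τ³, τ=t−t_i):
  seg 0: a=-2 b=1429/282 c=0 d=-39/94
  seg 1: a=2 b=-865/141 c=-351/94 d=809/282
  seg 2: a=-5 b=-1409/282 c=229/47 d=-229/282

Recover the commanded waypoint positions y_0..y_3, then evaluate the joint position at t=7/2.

y_0 = S_0(0) = a_0 = -2
y_1 = S_1(0) = a_1 = 2
y_2 = S_2(0) = a_2 = -5
y_3 = S_2(2) = -2
t_q=7/2 is in segment 1 (τ=1/2); S_1(τ)=-1235/752

y_0=-2 y_1=2 y_2=-5 y_3=-2
S(7/2) = -1235/752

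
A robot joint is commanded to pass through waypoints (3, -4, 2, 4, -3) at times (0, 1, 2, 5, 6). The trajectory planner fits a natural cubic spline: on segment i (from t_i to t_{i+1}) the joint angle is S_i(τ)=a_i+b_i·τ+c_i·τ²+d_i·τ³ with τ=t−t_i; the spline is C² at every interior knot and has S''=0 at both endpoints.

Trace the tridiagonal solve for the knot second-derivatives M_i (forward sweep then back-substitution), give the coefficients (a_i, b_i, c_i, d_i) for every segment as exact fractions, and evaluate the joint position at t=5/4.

  seg 0: a=3 b=-1664/159 c=0 d=551/159
  seg 1: a=-4 b=-11/159 c=551/53 d=-688/159
  seg 2: a=2 b=1231/159 c=-137/53 d=4/53
  seg 3: a=4 b=-911/159 c=-101/53 d=101/159
S(5/4) = -2913/848

Δ: Δ0=-7, Δ1=6, Δ2=2/3, Δ3=-7
row 1: diag=4, rhs=78; c'=1/4, d'=39/2
row 2: denom=8−1·1/4=31/4; d'=(-32−1·39/2)/(31/4)=-206/31
row 3: denom=8−3·12/31=212/31; d'=(-46−3·-206/31)/(212/31)=-202/53
back: M3=-202/53
back: M2=-206/31−12/31·-202/53=-274/53
back: M1=39/2−1/4·-274/53=1102/53
M: M0=0, M1=1102/53, M2=-274/53, M3=-202/53, M4=0
seg 0: a=3, c=M0/2=0, d=(M1−M0)/(6·1)=551/159, b=Δ0−h0·(2M0+M1)/6=-1664/159
seg 1: a=-4, c=M1/2=551/53, d=(M2−M1)/(6·1)=-688/159, b=Δ1−h1·(2M1+M2)/6=-11/159
seg 2: a=2, c=M2/2=-137/53, d=(M3−M2)/(6·3)=4/53, b=Δ2−h2·(2M2+M3)/6=1231/159
seg 3: a=4, c=M3/2=-101/53, d=(M4−M3)/(6·1)=101/159, b=Δ3−h3·(2M3+M4)/6=-911/159
t_q=5/4 → seg 1, τ=1/4; S=-4+-11/159·τ+551/53·τ²+-688/159·τ³=-2913/848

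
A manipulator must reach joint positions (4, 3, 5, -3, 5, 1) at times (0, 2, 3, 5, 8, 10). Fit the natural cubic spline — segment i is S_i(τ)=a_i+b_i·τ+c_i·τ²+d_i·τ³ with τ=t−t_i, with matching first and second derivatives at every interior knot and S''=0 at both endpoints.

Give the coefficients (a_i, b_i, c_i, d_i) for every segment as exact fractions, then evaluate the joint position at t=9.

Δ: Δ0=-1/2, Δ1=2, Δ2=-4, Δ3=8/3, Δ4=-2
row 1: diag=6, rhs=15; c'=1/6, d'=5/2
row 2: denom=6−1·1/6=35/6; d'=(-36−1·5/2)/(35/6)=-33/5
row 3: denom=10−2·12/35=326/35; d'=(40−2·-33/5)/(326/35)=931/163
row 4: denom=10−3·105/326=2945/326; d'=(-28−3·931/163)/(2945/326)=-14714/2945
back: M4=-14714/2945
back: M3=931/163−105/326·-14714/2945=4312/589
back: M2=-33/5−12/35·4312/589=-26829/2945
back: M1=5/2−1/6·-26829/2945=11834/2945
M: M0=0, M1=11834/2945, M2=-26829/2945, M3=4312/589, M4=-14714/2945, M5=0
seg 0: a=4, c=M0/2=0, d=(M1−M0)/(6·2)=5917/17670, b=Δ0−h0·(2M0+M1)/6=-32503/17670
seg 1: a=3, c=M1/2=5917/2945, d=(M2−M1)/(6·1)=-38663/17670, b=Δ1−h1·(2M1+M2)/6=38501/17670
seg 2: a=5, c=M2/2=-26829/5890, d=(M3−M2)/(6·2)=48389/35340, b=Δ2−h2·(2M2+M3)/6=-3242/8835
seg 3: a=-3, c=M3/2=2156/589, d=(M4−M3)/(6·3)=-18137/26505, b=Δ3−h3·(2M3+M4)/6=-19049/8835
seg 4: a=5, c=M4/2=-7357/2945, d=(M5−M4)/(6·2)=7357/17670, b=Δ4−h4·(2M4+M5)/6=11758/8835
t_q=9 → seg 4, τ=1; S=5+11758/8835·τ+-7357/2945·τ²+7357/17670·τ³=25027/5890

  seg 0: a=4 b=-32503/17670 c=0 d=5917/17670
  seg 1: a=3 b=38501/17670 c=5917/2945 d=-38663/17670
  seg 2: a=5 b=-3242/8835 c=-26829/5890 d=48389/35340
  seg 3: a=-3 b=-19049/8835 c=2156/589 d=-18137/26505
  seg 4: a=5 b=11758/8835 c=-7357/2945 d=7357/17670
S(9) = 25027/5890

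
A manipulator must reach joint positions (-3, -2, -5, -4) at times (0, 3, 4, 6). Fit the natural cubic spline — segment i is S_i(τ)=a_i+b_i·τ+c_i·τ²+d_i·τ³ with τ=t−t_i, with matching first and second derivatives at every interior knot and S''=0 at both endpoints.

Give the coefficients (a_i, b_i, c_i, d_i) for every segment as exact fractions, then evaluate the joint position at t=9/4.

  seg 0: a=-3 b=11/6 c=0 d=-1/6
  seg 1: a=-2 b=-8/3 c=-3/2 d=7/6
  seg 2: a=-5 b=-13/6 c=2 d=-1/3
S(9/4) = -99/128

Δ: Δ0=1/3, Δ1=-3, Δ2=1/2
row 1: diag=8, rhs=-20; c'=1/8, d'=-5/2
row 2: denom=6−1·1/8=47/8; d'=(21−1·-5/2)/(47/8)=4
back: M2=4
back: M1=-5/2−1/8·4=-3
M: M0=0, M1=-3, M2=4, M3=0
seg 0: a=-3, c=M0/2=0, d=(M1−M0)/(6·3)=-1/6, b=Δ0−h0·(2M0+M1)/6=11/6
seg 1: a=-2, c=M1/2=-3/2, d=(M2−M1)/(6·1)=7/6, b=Δ1−h1·(2M1+M2)/6=-8/3
seg 2: a=-5, c=M2/2=2, d=(M3−M2)/(6·2)=-1/3, b=Δ2−h2·(2M2+M3)/6=-13/6
t_q=9/4 → seg 0, τ=9/4; S=-3+11/6·τ+0·τ²+-1/6·τ³=-99/128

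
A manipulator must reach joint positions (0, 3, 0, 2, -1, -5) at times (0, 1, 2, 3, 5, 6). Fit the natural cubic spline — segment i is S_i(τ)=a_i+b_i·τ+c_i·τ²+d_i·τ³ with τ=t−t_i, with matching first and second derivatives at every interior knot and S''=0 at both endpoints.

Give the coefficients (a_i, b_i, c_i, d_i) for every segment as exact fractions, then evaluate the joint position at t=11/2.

  seg 0: a=0 b=569/114 c=0 d=-227/114
  seg 1: a=3 b=-56/57 c=-227/38 d=451/114
  seg 2: a=0 b=-121/114 c=112/19 d=-17/6
  seg 3: a=2 b=127/57 c=-99/38 d=169/456
  seg 4: a=-1 b=-427/114 c=-29/76 d=29/228
S(11/2) = -1795/608

Δ: Δ0=3, Δ1=-3, Δ2=2, Δ3=-3/2, Δ4=-4
row 1: diag=4, rhs=-36; c'=1/4, d'=-9
row 2: denom=4−1·1/4=15/4; d'=(30−1·-9)/(15/4)=52/5
row 3: denom=6−1·4/15=86/15; d'=(-21−1·52/5)/(86/15)=-471/86
row 4: denom=6−2·15/43=228/43; d'=(-15−2·-471/86)/(228/43)=-29/38
back: M4=-29/38
back: M3=-471/86−15/43·-29/38=-99/19
back: M2=52/5−4/15·-99/19=224/19
back: M1=-9−1/4·224/19=-227/19
M: M0=0, M1=-227/19, M2=224/19, M3=-99/19, M4=-29/38, M5=0
seg 0: a=0, c=M0/2=0, d=(M1−M0)/(6·1)=-227/114, b=Δ0−h0·(2M0+M1)/6=569/114
seg 1: a=3, c=M1/2=-227/38, d=(M2−M1)/(6·1)=451/114, b=Δ1−h1·(2M1+M2)/6=-56/57
seg 2: a=0, c=M2/2=112/19, d=(M3−M2)/(6·1)=-17/6, b=Δ2−h2·(2M2+M3)/6=-121/114
seg 3: a=2, c=M3/2=-99/38, d=(M4−M3)/(6·2)=169/456, b=Δ3−h3·(2M3+M4)/6=127/57
seg 4: a=-1, c=M4/2=-29/76, d=(M5−M4)/(6·1)=29/228, b=Δ4−h4·(2M4+M5)/6=-427/114
t_q=11/2 → seg 4, τ=1/2; S=-1+-427/114·τ+-29/76·τ²+29/228·τ³=-1795/608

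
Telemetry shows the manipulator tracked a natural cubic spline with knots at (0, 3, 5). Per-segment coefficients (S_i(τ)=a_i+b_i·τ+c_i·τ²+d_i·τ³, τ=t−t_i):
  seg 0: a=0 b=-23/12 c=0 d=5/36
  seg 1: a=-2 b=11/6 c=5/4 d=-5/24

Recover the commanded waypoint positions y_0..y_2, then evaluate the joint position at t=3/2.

y_0=0 y_1=-2 y_2=5
S(3/2) = -77/32

y_0 = S_0(0) = a_0 = 0
y_1 = S_1(0) = a_1 = -2
y_2 = S_1(2) = 5
t_q=3/2 is in segment 0 (τ=3/2); S_0(τ)=-77/32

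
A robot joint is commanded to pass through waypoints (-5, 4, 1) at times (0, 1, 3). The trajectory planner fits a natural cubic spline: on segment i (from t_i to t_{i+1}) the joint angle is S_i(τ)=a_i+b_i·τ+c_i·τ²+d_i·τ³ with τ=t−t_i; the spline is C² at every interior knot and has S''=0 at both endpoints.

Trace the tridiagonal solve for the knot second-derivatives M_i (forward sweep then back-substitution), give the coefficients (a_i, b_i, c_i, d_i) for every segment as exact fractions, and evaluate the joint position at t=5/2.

  seg 0: a=-5 b=43/4 c=0 d=-7/4
  seg 1: a=4 b=11/2 c=-21/4 d=7/8
S(5/2) = 217/64

Δ: Δ0=9, Δ1=-3/2
row 1: diag=6, rhs=-63; c'=1/3, d'=-21/2
back: M1=-21/2
M: M0=0, M1=-21/2, M2=0
seg 0: a=-5, c=M0/2=0, d=(M1−M0)/(6·1)=-7/4, b=Δ0−h0·(2M0+M1)/6=43/4
seg 1: a=4, c=M1/2=-21/4, d=(M2−M1)/(6·2)=7/8, b=Δ1−h1·(2M1+M2)/6=11/2
t_q=5/2 → seg 1, τ=3/2; S=4+11/2·τ+-21/4·τ²+7/8·τ³=217/64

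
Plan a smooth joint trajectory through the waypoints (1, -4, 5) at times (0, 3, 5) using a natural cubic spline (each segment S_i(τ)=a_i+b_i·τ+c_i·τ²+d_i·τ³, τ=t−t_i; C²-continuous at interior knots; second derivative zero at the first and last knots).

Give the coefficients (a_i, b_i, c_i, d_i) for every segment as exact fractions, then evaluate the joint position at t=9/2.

Δ: Δ0=-5/3, Δ1=9/2
row 1: diag=10, rhs=37; c'=1/5, d'=37/10
back: M1=37/10
M: M0=0, M1=37/10, M2=0
seg 0: a=1, c=M0/2=0, d=(M1−M0)/(6·3)=37/180, b=Δ0−h0·(2M0+M1)/6=-211/60
seg 1: a=-4, c=M1/2=37/20, d=(M2−M1)/(6·2)=-37/120, b=Δ1−h1·(2M1+M2)/6=61/30
t_q=9/2 → seg 1, τ=3/2; S=-4+61/30·τ+37/20·τ²+-37/120·τ³=139/64

  seg 0: a=1 b=-211/60 c=0 d=37/180
  seg 1: a=-4 b=61/30 c=37/20 d=-37/120
S(9/2) = 139/64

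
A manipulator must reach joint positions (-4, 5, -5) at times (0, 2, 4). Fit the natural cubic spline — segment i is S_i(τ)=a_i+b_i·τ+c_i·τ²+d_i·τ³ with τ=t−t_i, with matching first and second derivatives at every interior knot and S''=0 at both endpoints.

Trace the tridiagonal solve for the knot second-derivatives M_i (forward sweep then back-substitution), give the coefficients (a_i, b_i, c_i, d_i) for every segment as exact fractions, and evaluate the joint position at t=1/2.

Δ: Δ0=9/2, Δ1=-5
row 1: diag=8, rhs=-57; c'=1/4, d'=-57/8
back: M1=-57/8
M: M0=0, M1=-57/8, M2=0
seg 0: a=-4, c=M0/2=0, d=(M1−M0)/(6·2)=-19/32, b=Δ0−h0·(2M0+M1)/6=55/8
seg 1: a=5, c=M1/2=-57/16, d=(M2−M1)/(6·2)=19/32, b=Δ1−h1·(2M1+M2)/6=-1/4
t_q=1/2 → seg 0, τ=1/2; S=-4+55/8·τ+0·τ²+-19/32·τ³=-163/256

  seg 0: a=-4 b=55/8 c=0 d=-19/32
  seg 1: a=5 b=-1/4 c=-57/16 d=19/32
S(1/2) = -163/256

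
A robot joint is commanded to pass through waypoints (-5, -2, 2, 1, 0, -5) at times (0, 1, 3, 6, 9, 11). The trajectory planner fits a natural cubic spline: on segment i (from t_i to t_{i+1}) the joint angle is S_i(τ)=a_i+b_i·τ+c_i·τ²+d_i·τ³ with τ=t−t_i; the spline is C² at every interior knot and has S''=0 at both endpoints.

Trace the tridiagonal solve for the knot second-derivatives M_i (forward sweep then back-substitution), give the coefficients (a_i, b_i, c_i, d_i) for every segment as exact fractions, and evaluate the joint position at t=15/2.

  seg 0: a=-5 b=17491/5676 c=0 d=-463/5676
  seg 1: a=-2 b=8051/2838 c=-463/1892 d=-493/5676
  seg 2: a=2 b=2315/2838 c=-1449/1892 d=2173/17028
  seg 3: a=1 b=-1895/5676 c=181/473 d=-2171/17028
  seg 4: a=0 b=-4201/2838 c=-1447/1892 d=1447/11352
S(15/2) = 14075/15136

Δ: Δ0=3, Δ1=2, Δ2=-1/3, Δ3=-1/3, Δ4=-5/2
row 1: diag=6, rhs=-6; c'=1/3, d'=-1
row 2: denom=10−2·1/3=28/3; d'=(-14−2·-1)/(28/3)=-9/7
row 3: denom=12−3·9/28=309/28; d'=(0−3·-9/7)/(309/28)=36/103
row 4: denom=10−3·28/103=946/103; d'=(-13−3·36/103)/(946/103)=-1447/946
back: M4=-1447/946
back: M3=36/103−28/103·-1447/946=362/473
back: M2=-9/7−9/28·362/473=-1449/946
back: M1=-1−1/3·-1449/946=-463/946
M: M0=0, M1=-463/946, M2=-1449/946, M3=362/473, M4=-1447/946, M5=0
seg 0: a=-5, c=M0/2=0, d=(M1−M0)/(6·1)=-463/5676, b=Δ0−h0·(2M0+M1)/6=17491/5676
seg 1: a=-2, c=M1/2=-463/1892, d=(M2−M1)/(6·2)=-493/5676, b=Δ1−h1·(2M1+M2)/6=8051/2838
seg 2: a=2, c=M2/2=-1449/1892, d=(M3−M2)/(6·3)=2173/17028, b=Δ2−h2·(2M2+M3)/6=2315/2838
seg 3: a=1, c=M3/2=181/473, d=(M4−M3)/(6·3)=-2171/17028, b=Δ3−h3·(2M3+M4)/6=-1895/5676
seg 4: a=0, c=M4/2=-1447/1892, d=(M5−M4)/(6·2)=1447/11352, b=Δ4−h4·(2M4+M5)/6=-4201/2838
t_q=15/2 → seg 3, τ=3/2; S=1+-1895/5676·τ+181/473·τ²+-2171/17028·τ³=14075/15136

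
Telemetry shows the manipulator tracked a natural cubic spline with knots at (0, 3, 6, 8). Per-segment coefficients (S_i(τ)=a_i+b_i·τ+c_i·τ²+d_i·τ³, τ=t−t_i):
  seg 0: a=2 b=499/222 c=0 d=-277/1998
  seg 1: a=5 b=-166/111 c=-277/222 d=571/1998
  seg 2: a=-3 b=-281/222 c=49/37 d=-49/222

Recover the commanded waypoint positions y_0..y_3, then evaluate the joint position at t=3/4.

y_0=2 y_1=5 y_2=-3 y_3=-2
S(3/4) = 17179/4736

y_0 = S_0(0) = a_0 = 2
y_1 = S_1(0) = a_1 = 5
y_2 = S_2(0) = a_2 = -3
y_3 = S_2(2) = -2
t_q=3/4 is in segment 0 (τ=3/4); S_0(τ)=17179/4736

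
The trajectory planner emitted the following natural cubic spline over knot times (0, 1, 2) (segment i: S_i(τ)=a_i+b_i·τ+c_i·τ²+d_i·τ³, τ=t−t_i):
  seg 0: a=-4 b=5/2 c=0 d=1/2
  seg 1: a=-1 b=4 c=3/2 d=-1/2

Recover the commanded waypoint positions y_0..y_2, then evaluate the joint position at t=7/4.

y_0=-4 y_1=-1 y_2=4
S(7/4) = 337/128

y_0 = S_0(0) = a_0 = -4
y_1 = S_1(0) = a_1 = -1
y_2 = S_1(1) = 4
t_q=7/4 is in segment 1 (τ=3/4); S_1(τ)=337/128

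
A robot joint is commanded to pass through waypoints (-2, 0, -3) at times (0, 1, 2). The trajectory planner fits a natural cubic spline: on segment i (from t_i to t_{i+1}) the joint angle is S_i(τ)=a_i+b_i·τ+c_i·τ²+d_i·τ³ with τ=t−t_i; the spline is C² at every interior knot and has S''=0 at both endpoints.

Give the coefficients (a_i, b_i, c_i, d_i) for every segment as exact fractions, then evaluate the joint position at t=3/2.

  seg 0: a=-2 b=13/4 c=0 d=-5/4
  seg 1: a=0 b=-1/2 c=-15/4 d=5/4
S(3/2) = -33/32

Δ: Δ0=2, Δ1=-3
row 1: diag=4, rhs=-30; c'=1/4, d'=-15/2
back: M1=-15/2
M: M0=0, M1=-15/2, M2=0
seg 0: a=-2, c=M0/2=0, d=(M1−M0)/(6·1)=-5/4, b=Δ0−h0·(2M0+M1)/6=13/4
seg 1: a=0, c=M1/2=-15/4, d=(M2−M1)/(6·1)=5/4, b=Δ1−h1·(2M1+M2)/6=-1/2
t_q=3/2 → seg 1, τ=1/2; S=0+-1/2·τ+-15/4·τ²+5/4·τ³=-33/32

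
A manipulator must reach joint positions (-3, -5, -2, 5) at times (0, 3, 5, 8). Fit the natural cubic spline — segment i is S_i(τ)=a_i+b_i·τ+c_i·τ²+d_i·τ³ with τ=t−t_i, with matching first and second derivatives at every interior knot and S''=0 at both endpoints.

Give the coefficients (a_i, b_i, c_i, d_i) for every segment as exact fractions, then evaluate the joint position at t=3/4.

Δ: Δ0=-2/3, Δ1=3/2, Δ2=7/3
row 1: diag=10, rhs=13; c'=1/5, d'=13/10
row 2: denom=10−2·1/5=48/5; d'=(5−2·13/10)/(48/5)=1/4
back: M2=1/4
back: M1=13/10−1/5·1/4=5/4
M: M0=0, M1=5/4, M2=1/4, M3=0
seg 0: a=-3, c=M0/2=0, d=(M1−M0)/(6·3)=5/72, b=Δ0−h0·(2M0+M1)/6=-31/24
seg 1: a=-5, c=M1/2=5/8, d=(M2−M1)/(6·2)=-1/12, b=Δ1−h1·(2M1+M2)/6=7/12
seg 2: a=-2, c=M2/2=1/8, d=(M3−M2)/(6·3)=-1/72, b=Δ2−h2·(2M2+M3)/6=25/12
t_q=3/4 → seg 0, τ=3/4; S=-3+-31/24·τ+0·τ²+5/72·τ³=-2017/512

  seg 0: a=-3 b=-31/24 c=0 d=5/72
  seg 1: a=-5 b=7/12 c=5/8 d=-1/12
  seg 2: a=-2 b=25/12 c=1/8 d=-1/72
S(3/4) = -2017/512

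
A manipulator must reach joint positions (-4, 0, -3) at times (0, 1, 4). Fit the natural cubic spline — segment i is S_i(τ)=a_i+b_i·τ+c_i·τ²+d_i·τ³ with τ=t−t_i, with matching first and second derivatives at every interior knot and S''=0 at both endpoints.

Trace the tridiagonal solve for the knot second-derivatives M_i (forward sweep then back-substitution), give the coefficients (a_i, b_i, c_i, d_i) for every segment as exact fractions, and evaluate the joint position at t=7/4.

  seg 0: a=-4 b=37/8 c=0 d=-5/8
  seg 1: a=0 b=11/4 c=-15/8 d=5/24
S(7/4) = 561/512

Δ: Δ0=4, Δ1=-1
row 1: diag=8, rhs=-30; c'=3/8, d'=-15/4
back: M1=-15/4
M: M0=0, M1=-15/4, M2=0
seg 0: a=-4, c=M0/2=0, d=(M1−M0)/(6·1)=-5/8, b=Δ0−h0·(2M0+M1)/6=37/8
seg 1: a=0, c=M1/2=-15/8, d=(M2−M1)/(6·3)=5/24, b=Δ1−h1·(2M1+M2)/6=11/4
t_q=7/4 → seg 1, τ=3/4; S=0+11/4·τ+-15/8·τ²+5/24·τ³=561/512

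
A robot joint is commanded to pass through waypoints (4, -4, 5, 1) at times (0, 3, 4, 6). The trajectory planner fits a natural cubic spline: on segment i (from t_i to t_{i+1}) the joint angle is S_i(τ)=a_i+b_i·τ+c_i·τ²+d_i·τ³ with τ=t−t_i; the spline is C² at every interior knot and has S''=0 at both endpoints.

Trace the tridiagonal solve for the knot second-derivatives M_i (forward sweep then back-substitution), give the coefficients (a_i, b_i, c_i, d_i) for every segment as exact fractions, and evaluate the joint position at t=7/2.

Δ: Δ0=-8/3, Δ1=9, Δ2=-2
row 1: diag=8, rhs=70; c'=1/8, d'=35/4
row 2: denom=6−1·1/8=47/8; d'=(-66−1·35/4)/(47/8)=-598/47
back: M2=-598/47
back: M1=35/4−1/8·-598/47=486/47
M: M0=0, M1=486/47, M2=-598/47, M3=0
seg 0: a=4, c=M0/2=0, d=(M1−M0)/(6·3)=27/47, b=Δ0−h0·(2M0+M1)/6=-1105/141
seg 1: a=-4, c=M1/2=243/47, d=(M2−M1)/(6·1)=-542/141, b=Δ1−h1·(2M1+M2)/6=1082/141
seg 2: a=5, c=M2/2=-299/47, d=(M3−M2)/(6·2)=299/282, b=Δ2−h2·(2M2+M3)/6=914/141
t_q=7/2 → seg 1, τ=1/2; S=-4+1082/141·τ+243/47·τ²+-542/141·τ³=61/94

  seg 0: a=4 b=-1105/141 c=0 d=27/47
  seg 1: a=-4 b=1082/141 c=243/47 d=-542/141
  seg 2: a=5 b=914/141 c=-299/47 d=299/282
S(7/2) = 61/94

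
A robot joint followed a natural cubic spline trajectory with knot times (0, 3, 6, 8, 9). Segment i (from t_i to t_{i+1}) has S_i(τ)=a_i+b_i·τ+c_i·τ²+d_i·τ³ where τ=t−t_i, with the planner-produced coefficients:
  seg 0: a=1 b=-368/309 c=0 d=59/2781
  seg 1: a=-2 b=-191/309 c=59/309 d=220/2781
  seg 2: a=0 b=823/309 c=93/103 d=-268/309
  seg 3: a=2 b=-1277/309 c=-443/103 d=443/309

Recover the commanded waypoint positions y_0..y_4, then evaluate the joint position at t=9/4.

y_0 = S_0(0) = a_0 = 1
y_1 = S_1(0) = a_1 = -2
y_2 = S_2(0) = a_2 = 0
y_3 = S_3(0) = a_3 = 2
y_4 = S_3(1) = -5
t_q=9/4 is in segment 0 (τ=9/4); S_0(τ)=-9479/6592

y_0=1 y_1=-2 y_2=0 y_3=2 y_4=-5
S(9/4) = -9479/6592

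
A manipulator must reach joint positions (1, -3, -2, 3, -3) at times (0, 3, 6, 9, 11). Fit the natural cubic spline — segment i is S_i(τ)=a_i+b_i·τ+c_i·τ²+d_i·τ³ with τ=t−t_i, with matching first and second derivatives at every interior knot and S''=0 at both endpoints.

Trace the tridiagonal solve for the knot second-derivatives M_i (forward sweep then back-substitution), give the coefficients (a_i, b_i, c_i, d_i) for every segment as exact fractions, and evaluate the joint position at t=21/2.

  seg 0: a=1 b=-655/414 c=0 d=103/3726
  seg 1: a=-3 b=-173/207 c=103/414 d=175/3726
  seg 2: a=-2 b=797/414 c=139/207 d=-941/3726
  seg 3: a=3 b=-179/207 c=-221/138 d=221/828
S(21/2) = -2207/2208

Δ: Δ0=-4/3, Δ1=1/3, Δ2=5/3, Δ3=-3
row 1: diag=12, rhs=10; c'=1/4, d'=5/6
row 2: denom=12−3·1/4=45/4; d'=(8−3·5/6)/(45/4)=22/45
row 3: denom=10−3·4/15=46/5; d'=(-28−3·22/45)/(46/5)=-221/69
back: M3=-221/69
back: M2=22/45−4/15·-221/69=278/207
back: M1=5/6−1/4·278/207=103/207
M: M0=0, M1=103/207, M2=278/207, M3=-221/69, M4=0
seg 0: a=1, c=M0/2=0, d=(M1−M0)/(6·3)=103/3726, b=Δ0−h0·(2M0+M1)/6=-655/414
seg 1: a=-3, c=M1/2=103/414, d=(M2−M1)/(6·3)=175/3726, b=Δ1−h1·(2M1+M2)/6=-173/207
seg 2: a=-2, c=M2/2=139/207, d=(M3−M2)/(6·3)=-941/3726, b=Δ2−h2·(2M2+M3)/6=797/414
seg 3: a=3, c=M3/2=-221/138, d=(M4−M3)/(6·2)=221/828, b=Δ3−h3·(2M3+M4)/6=-179/207
t_q=21/2 → seg 3, τ=3/2; S=3+-179/207·τ+-221/138·τ²+221/828·τ³=-2207/2208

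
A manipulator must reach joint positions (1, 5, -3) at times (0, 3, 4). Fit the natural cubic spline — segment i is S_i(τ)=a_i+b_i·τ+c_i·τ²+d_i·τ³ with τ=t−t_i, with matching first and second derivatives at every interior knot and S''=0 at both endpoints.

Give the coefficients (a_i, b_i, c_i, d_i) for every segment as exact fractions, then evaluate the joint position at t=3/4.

  seg 0: a=1 b=29/6 c=0 d=-7/18
  seg 1: a=5 b=-17/3 c=-7/2 d=7/6
S(3/4) = 571/128

Δ: Δ0=4/3, Δ1=-8
row 1: diag=8, rhs=-56; c'=1/8, d'=-7
back: M1=-7
M: M0=0, M1=-7, M2=0
seg 0: a=1, c=M0/2=0, d=(M1−M0)/(6·3)=-7/18, b=Δ0−h0·(2M0+M1)/6=29/6
seg 1: a=5, c=M1/2=-7/2, d=(M2−M1)/(6·1)=7/6, b=Δ1−h1·(2M1+M2)/6=-17/3
t_q=3/4 → seg 0, τ=3/4; S=1+29/6·τ+0·τ²+-7/18·τ³=571/128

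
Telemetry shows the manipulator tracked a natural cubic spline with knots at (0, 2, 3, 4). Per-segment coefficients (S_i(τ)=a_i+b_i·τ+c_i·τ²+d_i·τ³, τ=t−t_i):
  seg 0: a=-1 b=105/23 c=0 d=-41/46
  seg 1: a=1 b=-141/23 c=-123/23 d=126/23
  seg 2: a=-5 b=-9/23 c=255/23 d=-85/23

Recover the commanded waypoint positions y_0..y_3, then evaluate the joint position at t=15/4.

y_0 = S_0(0) = a_0 = -1
y_1 = S_1(0) = a_1 = 1
y_2 = S_2(0) = a_2 = -5
y_3 = S_2(1) = 2
t_q=15/4 is in segment 2 (τ=3/4); S_2(τ)=-907/1472

y_0=-1 y_1=1 y_2=-5 y_3=2
S(15/4) = -907/1472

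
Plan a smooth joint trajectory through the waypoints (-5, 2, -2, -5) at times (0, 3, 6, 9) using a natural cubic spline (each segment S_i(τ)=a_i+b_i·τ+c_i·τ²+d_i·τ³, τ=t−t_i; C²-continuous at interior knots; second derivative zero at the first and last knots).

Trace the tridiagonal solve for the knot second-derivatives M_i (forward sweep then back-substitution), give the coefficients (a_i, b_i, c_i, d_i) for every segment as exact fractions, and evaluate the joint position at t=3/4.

  seg 0: a=-5 b=10/3 c=0 d=-1/9
  seg 1: a=2 b=1/3 c=-1 d=4/27
  seg 2: a=-2 b=-5/3 c=1/3 d=-1/27
S(3/4) = -163/64

Δ: Δ0=7/3, Δ1=-4/3, Δ2=-1
row 1: diag=12, rhs=-22; c'=1/4, d'=-11/6
row 2: denom=12−3·1/4=45/4; d'=(2−3·-11/6)/(45/4)=2/3
back: M2=2/3
back: M1=-11/6−1/4·2/3=-2
M: M0=0, M1=-2, M2=2/3, M3=0
seg 0: a=-5, c=M0/2=0, d=(M1−M0)/(6·3)=-1/9, b=Δ0−h0·(2M0+M1)/6=10/3
seg 1: a=2, c=M1/2=-1, d=(M2−M1)/(6·3)=4/27, b=Δ1−h1·(2M1+M2)/6=1/3
seg 2: a=-2, c=M2/2=1/3, d=(M3−M2)/(6·3)=-1/27, b=Δ2−h2·(2M2+M3)/6=-5/3
t_q=3/4 → seg 0, τ=3/4; S=-5+10/3·τ+0·τ²+-1/9·τ³=-163/64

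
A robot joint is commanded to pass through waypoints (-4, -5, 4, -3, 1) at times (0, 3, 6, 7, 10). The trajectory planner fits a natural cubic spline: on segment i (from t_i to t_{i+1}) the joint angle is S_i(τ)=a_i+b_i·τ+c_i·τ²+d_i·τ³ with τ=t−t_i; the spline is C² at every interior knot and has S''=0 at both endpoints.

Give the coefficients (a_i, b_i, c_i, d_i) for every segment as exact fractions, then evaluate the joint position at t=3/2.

Δ: Δ0=-1/3, Δ1=3, Δ2=-7, Δ3=4/3
row 1: diag=12, rhs=20; c'=1/4, d'=5/3
row 2: denom=8−3·1/4=29/4; d'=(-60−3·5/3)/(29/4)=-260/29
row 3: denom=8−1·4/29=228/29; d'=(50−1·-260/29)/(228/29)=15/2
back: M3=15/2
back: M2=-260/29−4/29·15/2=-10
back: M1=5/3−1/4·-10=25/6
M: M0=0, M1=25/6, M2=-10, M3=15/2, M4=0
seg 0: a=-4, c=M0/2=0, d=(M1−M0)/(6·3)=25/108, b=Δ0−h0·(2M0+M1)/6=-29/12
seg 1: a=-5, c=M1/2=25/12, d=(M2−M1)/(6·3)=-85/108, b=Δ1−h1·(2M1+M2)/6=23/6
seg 2: a=4, c=M2/2=-5, d=(M3−M2)/(6·1)=35/12, b=Δ2−h2·(2M2+M3)/6=-59/12
seg 3: a=-3, c=M3/2=15/4, d=(M4−M3)/(6·3)=-5/12, b=Δ3−h3·(2M3+M4)/6=-37/6
t_q=3/2 → seg 0, τ=3/2; S=-4+-29/12·τ+0·τ²+25/108·τ³=-219/32

  seg 0: a=-4 b=-29/12 c=0 d=25/108
  seg 1: a=-5 b=23/6 c=25/12 d=-85/108
  seg 2: a=4 b=-59/12 c=-5 d=35/12
  seg 3: a=-3 b=-37/6 c=15/4 d=-5/12
S(3/2) = -219/32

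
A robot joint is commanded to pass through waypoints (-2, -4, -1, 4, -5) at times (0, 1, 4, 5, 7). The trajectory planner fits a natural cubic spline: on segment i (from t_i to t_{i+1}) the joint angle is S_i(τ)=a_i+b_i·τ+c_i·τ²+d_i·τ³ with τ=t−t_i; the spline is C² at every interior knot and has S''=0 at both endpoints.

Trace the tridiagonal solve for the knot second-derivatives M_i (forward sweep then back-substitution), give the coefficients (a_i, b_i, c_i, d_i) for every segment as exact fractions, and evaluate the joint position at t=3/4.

Δ: Δ0=-2, Δ1=1, Δ2=5, Δ3=-9/2
row 1: diag=8, rhs=18; c'=3/8, d'=9/4
row 2: denom=8−3·3/8=55/8; d'=(24−3·9/4)/(55/8)=138/55
row 3: denom=6−1·8/55=322/55; d'=(-57−1·138/55)/(322/55)=-3273/322
back: M3=-3273/322
back: M2=138/55−8/55·-3273/322=642/161
back: M1=9/4−3/8·642/161=243/322
M: M0=0, M1=243/322, M2=642/161, M3=-3273/322, M4=0
seg 0: a=-2, c=M0/2=0, d=(M1−M0)/(6·1)=81/644, b=Δ0−h0·(2M0+M1)/6=-1369/644
seg 1: a=-4, c=M1/2=243/644, d=(M2−M1)/(6·3)=347/1932, b=Δ1−h1·(2M1+M2)/6=-563/322
seg 2: a=-1, c=M2/2=321/161, d=(M3−M2)/(6·1)=-217/92, b=Δ2−h2·(2M2+M3)/6=3455/644
seg 3: a=4, c=M3/2=-3273/644, d=(M4−M3)/(6·2)=1091/1288, b=Δ3−h3·(2M3+M4)/6=733/322
t_q=3/4 → seg 0, τ=3/4; S=-2+-1369/644·τ+0·τ²+81/644·τ³=-20851/5888

  seg 0: a=-2 b=-1369/644 c=0 d=81/644
  seg 1: a=-4 b=-563/322 c=243/644 d=347/1932
  seg 2: a=-1 b=3455/644 c=321/161 d=-217/92
  seg 3: a=4 b=733/322 c=-3273/644 d=1091/1288
S(3/4) = -20851/5888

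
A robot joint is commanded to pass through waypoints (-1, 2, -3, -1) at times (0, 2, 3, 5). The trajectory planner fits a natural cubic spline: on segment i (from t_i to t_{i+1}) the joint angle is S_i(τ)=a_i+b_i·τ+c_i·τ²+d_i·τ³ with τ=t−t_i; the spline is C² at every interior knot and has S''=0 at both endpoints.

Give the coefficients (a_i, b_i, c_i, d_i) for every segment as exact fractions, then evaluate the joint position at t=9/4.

Δ: Δ0=3/2, Δ1=-5, Δ2=1
row 1: diag=6, rhs=-39; c'=1/6, d'=-13/2
row 2: denom=6−1·1/6=35/6; d'=(36−1·-13/2)/(35/6)=51/7
back: M2=51/7
back: M1=-13/2−1/6·51/7=-54/7
M: M0=0, M1=-54/7, M2=51/7, M3=0
seg 0: a=-1, c=M0/2=0, d=(M1−M0)/(6·2)=-9/14, b=Δ0−h0·(2M0+M1)/6=57/14
seg 1: a=2, c=M1/2=-27/7, d=(M2−M1)/(6·1)=5/2, b=Δ1−h1·(2M1+M2)/6=-51/14
seg 2: a=-3, c=M2/2=51/14, d=(M3−M2)/(6·2)=-17/28, b=Δ2−h2·(2M2+M3)/6=-27/7
t_q=9/4 → seg 1, τ=1/4; S=2+-51/14·τ+-27/7·τ²+5/2·τ³=795/896

  seg 0: a=-1 b=57/14 c=0 d=-9/14
  seg 1: a=2 b=-51/14 c=-27/7 d=5/2
  seg 2: a=-3 b=-27/7 c=51/14 d=-17/28
S(9/4) = 795/896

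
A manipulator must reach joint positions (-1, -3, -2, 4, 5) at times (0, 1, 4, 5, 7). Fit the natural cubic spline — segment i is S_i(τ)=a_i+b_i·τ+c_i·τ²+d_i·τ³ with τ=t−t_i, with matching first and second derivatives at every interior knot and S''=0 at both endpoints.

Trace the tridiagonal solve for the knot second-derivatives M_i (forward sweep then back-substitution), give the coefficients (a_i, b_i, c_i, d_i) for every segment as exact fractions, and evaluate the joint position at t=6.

  seg 0: a=-1 b=-3811/1932 c=0 d=-53/1932
  seg 1: a=-3 b=-1985/966 c=-53/644 d=1697/5796
  seg 2: a=-2 b=10349/1932 c=411/161 d=-527/276
  seg 3: a=4 b=4573/966 c=-2045/644 d=2045/3864
S(6) = 7841/1288

Δ: Δ0=-2, Δ1=1/3, Δ2=6, Δ3=1/2
row 1: diag=8, rhs=14; c'=3/8, d'=7/4
row 2: denom=8−3·3/8=55/8; d'=(34−3·7/4)/(55/8)=46/11
row 3: denom=6−1·8/55=322/55; d'=(-33−1·46/11)/(322/55)=-2045/322
back: M3=-2045/322
back: M2=46/11−8/55·-2045/322=822/161
back: M1=7/4−3/8·822/161=-53/322
M: M0=0, M1=-53/322, M2=822/161, M3=-2045/322, M4=0
seg 0: a=-1, c=M0/2=0, d=(M1−M0)/(6·1)=-53/1932, b=Δ0−h0·(2M0+M1)/6=-3811/1932
seg 1: a=-3, c=M1/2=-53/644, d=(M2−M1)/(6·3)=1697/5796, b=Δ1−h1·(2M1+M2)/6=-1985/966
seg 2: a=-2, c=M2/2=411/161, d=(M3−M2)/(6·1)=-527/276, b=Δ2−h2·(2M2+M3)/6=10349/1932
seg 3: a=4, c=M3/2=-2045/644, d=(M4−M3)/(6·2)=2045/3864, b=Δ3−h3·(2M3+M4)/6=4573/966
t_q=6 → seg 3, τ=1; S=4+4573/966·τ+-2045/644·τ²+2045/3864·τ³=7841/1288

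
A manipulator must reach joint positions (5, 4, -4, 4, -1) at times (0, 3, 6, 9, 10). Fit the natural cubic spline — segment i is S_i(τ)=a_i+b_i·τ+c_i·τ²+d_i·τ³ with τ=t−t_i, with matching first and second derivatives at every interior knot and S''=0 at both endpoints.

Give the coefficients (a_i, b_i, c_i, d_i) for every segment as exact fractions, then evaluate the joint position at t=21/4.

Δ: Δ0=-1/3, Δ1=-8/3, Δ2=8/3, Δ3=-5
row 1: diag=12, rhs=-14; c'=1/4, d'=-7/6
row 2: denom=12−3·1/4=45/4; d'=(32−3·-7/6)/(45/4)=142/45
row 3: denom=8−3·4/15=36/5; d'=(-46−3·142/45)/(36/5)=-208/27
back: M3=-208/27
back: M2=142/45−4/15·-208/27=422/81
back: M1=-7/6−1/4·422/81=-200/81
M: M0=0, M1=-200/81, M2=422/81, M3=-208/27, M4=0
seg 0: a=5, c=M0/2=0, d=(M1−M0)/(6·3)=-100/729, b=Δ0−h0·(2M0+M1)/6=73/81
seg 1: a=4, c=M1/2=-100/81, d=(M2−M1)/(6·3)=311/729, b=Δ1−h1·(2M1+M2)/6=-227/81
seg 2: a=-4, c=M2/2=211/81, d=(M3−M2)/(6·3)=-523/729, b=Δ2−h2·(2M2+M3)/6=106/81
seg 3: a=4, c=M3/2=-104/27, d=(M4−M3)/(6·1)=104/81, b=Δ3−h3·(2M3+M4)/6=-197/81
t_q=21/4 → seg 1, τ=9/4; S=4+-227/81·τ+-100/81·τ²+311/729·τ³=-2129/576

  seg 0: a=5 b=73/81 c=0 d=-100/729
  seg 1: a=4 b=-227/81 c=-100/81 d=311/729
  seg 2: a=-4 b=106/81 c=211/81 d=-523/729
  seg 3: a=4 b=-197/81 c=-104/27 d=104/81
S(21/4) = -2129/576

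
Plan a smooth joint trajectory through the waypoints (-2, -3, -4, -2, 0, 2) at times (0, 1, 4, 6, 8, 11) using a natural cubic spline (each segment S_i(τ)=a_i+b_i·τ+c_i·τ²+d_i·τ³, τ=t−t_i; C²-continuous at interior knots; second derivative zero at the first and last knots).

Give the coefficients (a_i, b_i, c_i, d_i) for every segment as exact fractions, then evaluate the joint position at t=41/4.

  seg 0: a=-2 b=-146/141 c=0 d=5/141
  seg 1: a=-3 b=-131/141 c=5/47 d=13/423
  seg 2: a=-4 b=76/141 c=18/47 d=-43/564
  seg 3: a=-2 b=163/141 c=-7/94 d=-1/564
  seg 4: a=0 b=118/141 c=-4/47 d=4/423
S(41/4) = 1173/752

Δ: Δ0=-1, Δ1=-1/3, Δ2=1, Δ3=1, Δ4=2/3
row 1: diag=8, rhs=4; c'=3/8, d'=1/2
row 2: denom=10−3·3/8=71/8; d'=(8−3·1/2)/(71/8)=52/71
row 3: denom=8−2·16/71=536/71; d'=(0−2·52/71)/(536/71)=-13/67
row 4: denom=10−2·71/268=1269/134; d'=(-2−2·-13/67)/(1269/134)=-8/47
back: M4=-8/47
back: M3=-13/67−71/268·-8/47=-7/47
back: M2=52/71−16/71·-7/47=36/47
back: M1=1/2−3/8·36/47=10/47
M: M0=0, M1=10/47, M2=36/47, M3=-7/47, M4=-8/47, M5=0
seg 0: a=-2, c=M0/2=0, d=(M1−M0)/(6·1)=5/141, b=Δ0−h0·(2M0+M1)/6=-146/141
seg 1: a=-3, c=M1/2=5/47, d=(M2−M1)/(6·3)=13/423, b=Δ1−h1·(2M1+M2)/6=-131/141
seg 2: a=-4, c=M2/2=18/47, d=(M3−M2)/(6·2)=-43/564, b=Δ2−h2·(2M2+M3)/6=76/141
seg 3: a=-2, c=M3/2=-7/94, d=(M4−M3)/(6·2)=-1/564, b=Δ3−h3·(2M3+M4)/6=163/141
seg 4: a=0, c=M4/2=-4/47, d=(M5−M4)/(6·3)=4/423, b=Δ4−h4·(2M4+M5)/6=118/141
t_q=41/4 → seg 4, τ=9/4; S=0+118/141·τ+-4/47·τ²+4/423·τ³=1173/752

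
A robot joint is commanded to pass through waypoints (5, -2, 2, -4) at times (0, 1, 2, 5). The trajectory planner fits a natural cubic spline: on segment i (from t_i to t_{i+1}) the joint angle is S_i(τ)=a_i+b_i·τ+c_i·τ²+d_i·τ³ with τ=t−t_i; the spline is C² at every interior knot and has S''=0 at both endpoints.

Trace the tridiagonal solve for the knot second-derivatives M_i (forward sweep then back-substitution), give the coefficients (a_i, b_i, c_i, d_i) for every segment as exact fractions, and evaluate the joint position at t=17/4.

Δ: Δ0=-7, Δ1=4, Δ2=-2
row 1: diag=4, rhs=66; c'=1/4, d'=33/2
row 2: denom=8−1·1/4=31/4; d'=(-36−1·33/2)/(31/4)=-210/31
back: M2=-210/31
back: M1=33/2−1/4·-210/31=564/31
M: M0=0, M1=564/31, M2=-210/31, M3=0
seg 0: a=5, c=M0/2=0, d=(M1−M0)/(6·1)=94/31, b=Δ0−h0·(2M0+M1)/6=-311/31
seg 1: a=-2, c=M1/2=282/31, d=(M2−M1)/(6·1)=-129/31, b=Δ1−h1·(2M1+M2)/6=-29/31
seg 2: a=2, c=M2/2=-105/31, d=(M3−M2)/(6·3)=35/93, b=Δ2−h2·(2M2+M3)/6=148/31
t_q=17/4 → seg 2, τ=9/4; S=2+148/31·τ+-105/31·τ²+35/93·τ³=-235/1984

  seg 0: a=5 b=-311/31 c=0 d=94/31
  seg 1: a=-2 b=-29/31 c=282/31 d=-129/31
  seg 2: a=2 b=148/31 c=-105/31 d=35/93
S(17/4) = -235/1984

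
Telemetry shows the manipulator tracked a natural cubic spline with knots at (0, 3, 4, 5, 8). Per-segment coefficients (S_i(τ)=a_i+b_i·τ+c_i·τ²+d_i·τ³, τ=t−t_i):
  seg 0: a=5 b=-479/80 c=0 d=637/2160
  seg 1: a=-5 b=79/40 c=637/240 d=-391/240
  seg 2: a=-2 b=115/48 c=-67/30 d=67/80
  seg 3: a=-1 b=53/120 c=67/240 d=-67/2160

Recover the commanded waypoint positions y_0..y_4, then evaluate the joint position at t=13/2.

y_0 = S_0(0) = a_0 = 5
y_1 = S_1(0) = a_1 = -5
y_2 = S_2(0) = a_2 = -2
y_3 = S_3(0) = a_3 = -1
y_4 = S_3(3) = 2
t_q=13/2 is in segment 3 (τ=3/2); S_3(τ)=119/640

y_0=5 y_1=-5 y_2=-2 y_3=-1 y_4=2
S(13/2) = 119/640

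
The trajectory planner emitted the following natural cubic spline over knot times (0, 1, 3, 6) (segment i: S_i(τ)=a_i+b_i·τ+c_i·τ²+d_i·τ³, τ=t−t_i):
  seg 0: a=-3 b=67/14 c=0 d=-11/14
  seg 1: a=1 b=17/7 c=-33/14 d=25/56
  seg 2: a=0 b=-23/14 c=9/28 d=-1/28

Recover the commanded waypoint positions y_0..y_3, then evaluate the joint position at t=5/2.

y_0=-3 y_1=1 y_2=0 y_3=-3
S(5/2) = 379/448

y_0 = S_0(0) = a_0 = -3
y_1 = S_1(0) = a_1 = 1
y_2 = S_2(0) = a_2 = 0
y_3 = S_2(3) = -3
t_q=5/2 is in segment 1 (τ=3/2); S_1(τ)=379/448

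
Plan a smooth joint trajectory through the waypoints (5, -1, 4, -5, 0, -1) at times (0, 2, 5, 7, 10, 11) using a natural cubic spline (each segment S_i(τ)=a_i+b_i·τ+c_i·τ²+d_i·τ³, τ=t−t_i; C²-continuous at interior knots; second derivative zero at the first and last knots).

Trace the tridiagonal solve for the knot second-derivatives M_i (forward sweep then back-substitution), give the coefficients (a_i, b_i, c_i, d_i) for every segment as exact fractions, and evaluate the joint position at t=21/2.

  seg 0: a=5 b=-28066/6141 c=0 d=9643/24564
  seg 1: a=-1 b=863/6141 c=9643/4094 d=-22681/36846
  seg 2: a=4 b=-28829/12282 c=-6519/2047 d=12947/12282
  seg 3: a=-5 b=-29921/12282 c=6428/2047 d=-2419/4094
  seg 4: a=0 b=2774/6141 c=-8915/4094 d=8915/12282
S(21/2) = -7461/32752

Δ: Δ0=-3, Δ1=5/3, Δ2=-9/2, Δ3=5/3, Δ4=-1
row 1: diag=10, rhs=28; c'=3/10, d'=14/5
row 2: denom=10−3·3/10=91/10; d'=(-37−3·14/5)/(91/10)=-454/91
row 3: denom=10−2·20/91=870/91; d'=(37−2·-454/91)/(870/91)=285/58
row 4: denom=8−3·91/290=2047/290; d'=(-16−3·285/58)/(2047/290)=-8915/2047
back: M4=-8915/2047
back: M3=285/58−91/290·-8915/2047=12856/2047
back: M2=-454/91−20/91·12856/2047=-13038/2047
back: M1=14/5−3/10·-13038/2047=9643/2047
M: M0=0, M1=9643/2047, M2=-13038/2047, M3=12856/2047, M4=-8915/2047, M5=0
seg 0: a=5, c=M0/2=0, d=(M1−M0)/(6·2)=9643/24564, b=Δ0−h0·(2M0+M1)/6=-28066/6141
seg 1: a=-1, c=M1/2=9643/4094, d=(M2−M1)/(6·3)=-22681/36846, b=Δ1−h1·(2M1+M2)/6=863/6141
seg 2: a=4, c=M2/2=-6519/2047, d=(M3−M2)/(6·2)=12947/12282, b=Δ2−h2·(2M2+M3)/6=-28829/12282
seg 3: a=-5, c=M3/2=6428/2047, d=(M4−M3)/(6·3)=-2419/4094, b=Δ3−h3·(2M3+M4)/6=-29921/12282
seg 4: a=0, c=M4/2=-8915/4094, d=(M5−M4)/(6·1)=8915/12282, b=Δ4−h4·(2M4+M5)/6=2774/6141
t_q=21/2 → seg 4, τ=1/2; S=0+2774/6141·τ+-8915/4094·τ²+8915/12282·τ³=-7461/32752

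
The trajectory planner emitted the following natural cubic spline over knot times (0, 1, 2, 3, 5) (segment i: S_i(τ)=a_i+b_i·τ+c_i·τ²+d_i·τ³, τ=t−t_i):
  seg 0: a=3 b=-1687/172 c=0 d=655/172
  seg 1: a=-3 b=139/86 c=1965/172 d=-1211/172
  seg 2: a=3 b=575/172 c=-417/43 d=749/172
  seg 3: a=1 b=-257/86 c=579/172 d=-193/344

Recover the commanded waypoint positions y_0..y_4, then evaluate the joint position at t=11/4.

y_0 = S_0(0) = a_0 = 3
y_1 = S_1(0) = a_1 = -3
y_2 = S_2(0) = a_2 = 3
y_3 = S_3(0) = a_3 = 1
y_4 = S_3(2) = 4
t_q=11/4 is in segment 2 (τ=3/4); S_2(τ)=20799/11008

y_0=3 y_1=-3 y_2=3 y_3=1 y_4=4
S(11/4) = 20799/11008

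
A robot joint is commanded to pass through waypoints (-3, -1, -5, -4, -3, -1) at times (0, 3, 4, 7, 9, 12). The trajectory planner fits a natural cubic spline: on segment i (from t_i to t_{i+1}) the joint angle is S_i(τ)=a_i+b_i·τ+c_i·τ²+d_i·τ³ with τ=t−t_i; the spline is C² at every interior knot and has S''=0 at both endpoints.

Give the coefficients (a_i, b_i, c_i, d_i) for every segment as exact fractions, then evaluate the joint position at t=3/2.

Δ: Δ0=2/3, Δ1=-4, Δ2=1/3, Δ3=1/2, Δ4=2/3
row 1: diag=8, rhs=-28; c'=1/8, d'=-7/2
row 2: denom=8−1·1/8=63/8; d'=(26−1·-7/2)/(63/8)=236/63
row 3: denom=10−3·8/21=62/7; d'=(1−3·236/63)/(62/7)=-215/186
row 4: denom=10−2·7/31=296/31; d'=(1−2·-215/186)/(296/31)=77/222
back: M4=77/222
back: M3=-215/186−7/31·77/222=-137/111
back: M2=236/63−8/21·-137/111=156/37
back: M1=-7/2−1/8·156/37=-149/37
M: M0=0, M1=-149/37, M2=156/37, M3=-137/111, M4=77/222, M5=0
seg 0: a=-3, c=M0/2=0, d=(M1−M0)/(6·3)=-149/666, b=Δ0−h0·(2M0+M1)/6=595/222
seg 1: a=-1, c=M1/2=-149/74, d=(M2−M1)/(6·1)=305/222, b=Δ1−h1·(2M1+M2)/6=-373/111
seg 2: a=-5, c=M2/2=78/37, d=(M3−M2)/(6·3)=-605/1998, b=Δ2−h2·(2M2+M3)/6=-725/222
seg 3: a=-4, c=M3/2=-137/222, d=(M4−M3)/(6·2)=39/296, b=Δ3−h3·(2M3+M4)/6=134/111
seg 4: a=-3, c=M4/2=77/444, d=(M5−M4)/(6·3)=-77/3996, b=Δ4−h4·(2M4+M5)/6=71/222
t_q=3/2 → seg 0, τ=3/2; S=-3+595/222·τ+0·τ²+-149/666·τ³=157/592

  seg 0: a=-3 b=595/222 c=0 d=-149/666
  seg 1: a=-1 b=-373/111 c=-149/74 d=305/222
  seg 2: a=-5 b=-725/222 c=78/37 d=-605/1998
  seg 3: a=-4 b=134/111 c=-137/222 d=39/296
  seg 4: a=-3 b=71/222 c=77/444 d=-77/3996
S(3/2) = 157/592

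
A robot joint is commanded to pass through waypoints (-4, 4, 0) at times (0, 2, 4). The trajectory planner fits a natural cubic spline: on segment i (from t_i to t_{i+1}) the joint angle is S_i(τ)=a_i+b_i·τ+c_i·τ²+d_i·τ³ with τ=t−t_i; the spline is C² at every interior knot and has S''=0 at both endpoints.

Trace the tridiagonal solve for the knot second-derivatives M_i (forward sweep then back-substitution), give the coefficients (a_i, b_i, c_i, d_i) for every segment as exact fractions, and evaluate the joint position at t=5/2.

Δ: Δ0=4, Δ1=-2
row 1: diag=8, rhs=-36; c'=1/4, d'=-9/2
back: M1=-9/2
M: M0=0, M1=-9/2, M2=0
seg 0: a=-4, c=M0/2=0, d=(M1−M0)/(6·2)=-3/8, b=Δ0−h0·(2M0+M1)/6=11/2
seg 1: a=4, c=M1/2=-9/4, d=(M2−M1)/(6·2)=3/8, b=Δ1−h1·(2M1+M2)/6=1
t_q=5/2 → seg 1, τ=1/2; S=4+1·τ+-9/4·τ²+3/8·τ³=255/64

  seg 0: a=-4 b=11/2 c=0 d=-3/8
  seg 1: a=4 b=1 c=-9/4 d=3/8
S(5/2) = 255/64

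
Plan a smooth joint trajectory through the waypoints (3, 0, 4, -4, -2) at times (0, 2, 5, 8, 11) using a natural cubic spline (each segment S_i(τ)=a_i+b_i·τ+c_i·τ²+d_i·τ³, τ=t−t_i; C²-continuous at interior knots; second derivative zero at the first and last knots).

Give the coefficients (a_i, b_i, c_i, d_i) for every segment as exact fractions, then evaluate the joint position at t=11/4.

Δ: Δ0=-3/2, Δ1=4/3, Δ2=-8/3, Δ3=2/3
row 1: diag=10, rhs=17; c'=3/10, d'=17/10
row 2: denom=12−3·3/10=111/10; d'=(-24−3·17/10)/(111/10)=-97/37
row 3: denom=12−3·10/37=414/37; d'=(20−3·-97/37)/(414/37)=1031/414
back: M3=1031/414
back: M2=-97/37−10/37·1031/414=-682/207
back: M1=17/10−3/10·-682/207=371/138
M: M0=0, M1=371/138, M2=-682/207, M3=1031/414, M4=0
seg 0: a=3, c=M0/2=0, d=(M1−M0)/(6·2)=371/1656, b=Δ0−h0·(2M0+M1)/6=-496/207
seg 1: a=0, c=M1/2=371/276, d=(M2−M1)/(6·3)=-2477/7452, b=Δ1−h1·(2M1+M2)/6=121/414
seg 2: a=4, c=M2/2=-341/207, d=(M3−M2)/(6·3)=2395/7452, b=Δ2−h2·(2M2+M3)/6=-511/828
seg 3: a=-4, c=M3/2=1031/828, d=(M4−M3)/(6·3)=-1031/7452, b=Δ3−h3·(2M3+M4)/6=-755/414
t_q=11/4 → seg 1, τ=3/4; S=0+121/414·τ+371/276·τ²+-2477/7452·τ³=4917/5888

  seg 0: a=3 b=-496/207 c=0 d=371/1656
  seg 1: a=0 b=121/414 c=371/276 d=-2477/7452
  seg 2: a=4 b=-511/828 c=-341/207 d=2395/7452
  seg 3: a=-4 b=-755/414 c=1031/828 d=-1031/7452
S(11/4) = 4917/5888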